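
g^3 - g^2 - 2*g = g*(g - 2)*(g + 1)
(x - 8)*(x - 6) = x^2 - 14*x + 48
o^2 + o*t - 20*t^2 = (o - 4*t)*(o + 5*t)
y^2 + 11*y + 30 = (y + 5)*(y + 6)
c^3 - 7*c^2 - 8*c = c*(c - 8)*(c + 1)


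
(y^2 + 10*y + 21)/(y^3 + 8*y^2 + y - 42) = 1/(y - 2)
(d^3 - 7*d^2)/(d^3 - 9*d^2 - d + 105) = d^2/(d^2 - 2*d - 15)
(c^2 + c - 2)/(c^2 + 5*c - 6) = (c + 2)/(c + 6)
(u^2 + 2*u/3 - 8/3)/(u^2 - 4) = (u - 4/3)/(u - 2)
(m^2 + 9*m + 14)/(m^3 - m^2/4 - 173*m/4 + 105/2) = 4*(m + 2)/(4*m^2 - 29*m + 30)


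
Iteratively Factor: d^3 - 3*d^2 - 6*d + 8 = (d + 2)*(d^2 - 5*d + 4) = (d - 1)*(d + 2)*(d - 4)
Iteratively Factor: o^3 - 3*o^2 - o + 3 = (o + 1)*(o^2 - 4*o + 3) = (o - 3)*(o + 1)*(o - 1)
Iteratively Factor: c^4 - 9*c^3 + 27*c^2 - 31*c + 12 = (c - 4)*(c^3 - 5*c^2 + 7*c - 3) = (c - 4)*(c - 1)*(c^2 - 4*c + 3) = (c - 4)*(c - 3)*(c - 1)*(c - 1)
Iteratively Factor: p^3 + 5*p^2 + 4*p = (p)*(p^2 + 5*p + 4) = p*(p + 4)*(p + 1)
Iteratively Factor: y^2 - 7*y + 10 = (y - 5)*(y - 2)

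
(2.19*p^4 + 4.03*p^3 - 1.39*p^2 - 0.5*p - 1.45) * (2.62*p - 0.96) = 5.7378*p^5 + 8.4562*p^4 - 7.5106*p^3 + 0.0243999999999998*p^2 - 3.319*p + 1.392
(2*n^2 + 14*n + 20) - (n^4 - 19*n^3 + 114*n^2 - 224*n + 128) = -n^4 + 19*n^3 - 112*n^2 + 238*n - 108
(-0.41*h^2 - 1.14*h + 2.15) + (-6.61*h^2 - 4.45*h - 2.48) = -7.02*h^2 - 5.59*h - 0.33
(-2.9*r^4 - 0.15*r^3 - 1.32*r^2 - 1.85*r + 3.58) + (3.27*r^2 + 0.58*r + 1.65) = -2.9*r^4 - 0.15*r^3 + 1.95*r^2 - 1.27*r + 5.23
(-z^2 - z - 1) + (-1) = -z^2 - z - 2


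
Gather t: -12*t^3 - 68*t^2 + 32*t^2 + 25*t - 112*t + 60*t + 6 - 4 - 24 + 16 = -12*t^3 - 36*t^2 - 27*t - 6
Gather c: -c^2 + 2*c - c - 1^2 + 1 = -c^2 + c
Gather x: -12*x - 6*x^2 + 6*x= -6*x^2 - 6*x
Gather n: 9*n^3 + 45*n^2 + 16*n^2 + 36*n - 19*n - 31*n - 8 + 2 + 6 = 9*n^3 + 61*n^2 - 14*n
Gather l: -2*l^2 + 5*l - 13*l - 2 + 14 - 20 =-2*l^2 - 8*l - 8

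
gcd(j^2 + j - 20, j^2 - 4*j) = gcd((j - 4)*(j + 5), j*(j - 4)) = j - 4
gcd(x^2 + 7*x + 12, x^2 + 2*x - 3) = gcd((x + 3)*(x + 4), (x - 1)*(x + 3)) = x + 3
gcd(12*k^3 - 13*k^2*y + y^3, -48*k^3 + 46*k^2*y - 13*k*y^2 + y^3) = -3*k + y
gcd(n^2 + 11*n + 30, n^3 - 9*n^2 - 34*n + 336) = n + 6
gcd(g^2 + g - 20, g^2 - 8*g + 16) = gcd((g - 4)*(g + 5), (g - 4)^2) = g - 4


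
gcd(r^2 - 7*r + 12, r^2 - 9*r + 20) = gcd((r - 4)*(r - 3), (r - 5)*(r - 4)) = r - 4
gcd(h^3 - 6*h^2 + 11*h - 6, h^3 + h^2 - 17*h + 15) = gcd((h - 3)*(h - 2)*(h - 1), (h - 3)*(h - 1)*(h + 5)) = h^2 - 4*h + 3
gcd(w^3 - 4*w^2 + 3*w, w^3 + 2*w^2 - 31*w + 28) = w - 1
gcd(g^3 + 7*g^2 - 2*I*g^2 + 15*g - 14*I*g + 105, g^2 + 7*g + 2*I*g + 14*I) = g + 7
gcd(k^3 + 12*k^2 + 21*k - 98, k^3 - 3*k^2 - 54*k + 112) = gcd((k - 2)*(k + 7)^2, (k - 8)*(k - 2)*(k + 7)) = k^2 + 5*k - 14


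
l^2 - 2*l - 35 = (l - 7)*(l + 5)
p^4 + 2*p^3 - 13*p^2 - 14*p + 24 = (p - 3)*(p - 1)*(p + 2)*(p + 4)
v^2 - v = v*(v - 1)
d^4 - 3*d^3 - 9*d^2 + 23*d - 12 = (d - 4)*(d - 1)^2*(d + 3)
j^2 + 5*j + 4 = (j + 1)*(j + 4)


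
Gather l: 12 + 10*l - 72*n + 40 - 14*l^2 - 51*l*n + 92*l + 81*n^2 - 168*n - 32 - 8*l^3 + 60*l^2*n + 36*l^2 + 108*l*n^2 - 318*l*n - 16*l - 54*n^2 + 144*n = -8*l^3 + l^2*(60*n + 22) + l*(108*n^2 - 369*n + 86) + 27*n^2 - 96*n + 20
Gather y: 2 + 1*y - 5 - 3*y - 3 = -2*y - 6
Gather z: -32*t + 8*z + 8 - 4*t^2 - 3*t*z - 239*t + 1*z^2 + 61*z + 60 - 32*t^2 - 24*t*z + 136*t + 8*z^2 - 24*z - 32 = -36*t^2 - 135*t + 9*z^2 + z*(45 - 27*t) + 36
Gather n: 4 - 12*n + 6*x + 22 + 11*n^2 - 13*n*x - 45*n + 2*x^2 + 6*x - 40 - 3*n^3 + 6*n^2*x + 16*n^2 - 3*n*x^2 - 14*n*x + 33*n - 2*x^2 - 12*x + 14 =-3*n^3 + n^2*(6*x + 27) + n*(-3*x^2 - 27*x - 24)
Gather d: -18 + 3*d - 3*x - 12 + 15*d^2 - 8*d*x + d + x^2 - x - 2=15*d^2 + d*(4 - 8*x) + x^2 - 4*x - 32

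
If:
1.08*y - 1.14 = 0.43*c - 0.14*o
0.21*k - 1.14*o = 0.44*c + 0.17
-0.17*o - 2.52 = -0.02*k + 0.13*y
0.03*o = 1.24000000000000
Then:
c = -454.97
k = -728.09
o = 41.33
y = -185.45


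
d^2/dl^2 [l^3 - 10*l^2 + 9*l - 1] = 6*l - 20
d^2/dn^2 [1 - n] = 0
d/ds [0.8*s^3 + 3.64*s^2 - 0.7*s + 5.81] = 2.4*s^2 + 7.28*s - 0.7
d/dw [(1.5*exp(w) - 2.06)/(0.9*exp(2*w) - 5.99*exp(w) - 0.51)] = (-1.35*exp(2*w) + 3.708*exp(w) - 13.1044)*exp(w)/(0.81*exp(4*w) - 10.782*exp(3*w) + 34.9621*exp(2*w) + 6.1098*exp(w) + 0.2601)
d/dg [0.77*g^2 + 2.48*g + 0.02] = 1.54*g + 2.48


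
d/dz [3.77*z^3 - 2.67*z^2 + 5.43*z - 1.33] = 11.31*z^2 - 5.34*z + 5.43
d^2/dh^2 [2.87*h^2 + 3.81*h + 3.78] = 5.74000000000000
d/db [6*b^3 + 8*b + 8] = 18*b^2 + 8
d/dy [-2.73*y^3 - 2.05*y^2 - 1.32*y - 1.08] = -8.19*y^2 - 4.1*y - 1.32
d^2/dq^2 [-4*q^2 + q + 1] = -8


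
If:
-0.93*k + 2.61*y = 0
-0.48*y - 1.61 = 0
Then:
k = -9.41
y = -3.35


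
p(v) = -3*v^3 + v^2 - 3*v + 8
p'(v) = -9*v^2 + 2*v - 3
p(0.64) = 5.70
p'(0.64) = -5.41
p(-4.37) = 290.57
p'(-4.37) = -183.61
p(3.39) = -107.55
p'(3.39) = -99.65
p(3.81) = -154.83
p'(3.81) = -126.02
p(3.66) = -136.67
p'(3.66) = -116.24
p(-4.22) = 263.92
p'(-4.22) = -171.72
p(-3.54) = 164.24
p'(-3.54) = -122.86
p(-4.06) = 237.43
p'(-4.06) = -159.47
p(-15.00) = 10403.00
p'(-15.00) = -2058.00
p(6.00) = -622.00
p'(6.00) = -315.00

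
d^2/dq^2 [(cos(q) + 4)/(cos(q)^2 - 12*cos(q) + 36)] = (-331*cos(q)/4 - 20*cos(2*q) - cos(3*q)/4 + 28)/(cos(q) - 6)^4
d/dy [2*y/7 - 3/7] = 2/7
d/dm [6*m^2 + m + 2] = 12*m + 1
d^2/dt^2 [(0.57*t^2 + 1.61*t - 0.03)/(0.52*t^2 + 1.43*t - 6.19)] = (2.22044604925031e-16*t^4 + 0.0229840000000019*t^3 + 10.959624*t^2 + 30.95976*t + 71.867006)/(0.140608*t^6 + 1.160016*t^5 - 1.831284*t^4 - 24.693097*t^3 + 21.799323*t^2 + 164.376069*t - 237.176659)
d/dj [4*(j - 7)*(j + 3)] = 8*j - 16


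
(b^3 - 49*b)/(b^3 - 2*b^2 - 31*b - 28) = b*(b + 7)/(b^2 + 5*b + 4)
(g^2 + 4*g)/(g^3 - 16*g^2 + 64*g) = (g + 4)/(g^2 - 16*g + 64)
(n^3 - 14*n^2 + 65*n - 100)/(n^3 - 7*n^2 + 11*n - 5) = (n^2 - 9*n + 20)/(n^2 - 2*n + 1)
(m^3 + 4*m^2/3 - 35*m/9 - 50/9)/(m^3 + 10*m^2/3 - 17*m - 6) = (9*m^3 + 12*m^2 - 35*m - 50)/(3*(3*m^3 + 10*m^2 - 51*m - 18))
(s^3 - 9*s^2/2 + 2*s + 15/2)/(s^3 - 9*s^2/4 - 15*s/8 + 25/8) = 4*(s^2 - 2*s - 3)/(4*s^2 + s - 5)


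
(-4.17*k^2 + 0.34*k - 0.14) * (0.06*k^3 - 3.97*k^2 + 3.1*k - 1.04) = -0.2502*k^5 + 16.5753*k^4 - 14.2852*k^3 + 5.9466*k^2 - 0.7876*k + 0.1456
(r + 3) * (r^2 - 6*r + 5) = r^3 - 3*r^2 - 13*r + 15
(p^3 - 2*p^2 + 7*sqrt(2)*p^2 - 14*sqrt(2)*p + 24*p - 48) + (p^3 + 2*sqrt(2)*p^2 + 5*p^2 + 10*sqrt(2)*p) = 2*p^3 + 3*p^2 + 9*sqrt(2)*p^2 - 4*sqrt(2)*p + 24*p - 48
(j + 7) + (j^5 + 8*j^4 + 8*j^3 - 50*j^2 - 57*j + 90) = j^5 + 8*j^4 + 8*j^3 - 50*j^2 - 56*j + 97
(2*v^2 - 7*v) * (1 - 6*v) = -12*v^3 + 44*v^2 - 7*v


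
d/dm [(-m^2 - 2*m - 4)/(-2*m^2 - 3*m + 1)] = (-m^2 - 18*m - 14)/(4*m^4 + 12*m^3 + 5*m^2 - 6*m + 1)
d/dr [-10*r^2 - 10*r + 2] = -20*r - 10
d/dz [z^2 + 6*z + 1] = 2*z + 6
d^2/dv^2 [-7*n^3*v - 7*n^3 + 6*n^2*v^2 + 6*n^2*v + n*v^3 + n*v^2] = 2*n*(6*n + 3*v + 1)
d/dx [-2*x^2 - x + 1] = -4*x - 1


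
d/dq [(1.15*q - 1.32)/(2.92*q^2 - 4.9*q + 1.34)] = (-3.358*q^2 + 7.7088*q - 4.927)/(8.5264*q^4 - 28.616*q^3 + 31.8356*q^2 - 13.132*q + 1.7956)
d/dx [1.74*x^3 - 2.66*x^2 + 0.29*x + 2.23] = 5.22*x^2 - 5.32*x + 0.29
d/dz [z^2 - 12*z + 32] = 2*z - 12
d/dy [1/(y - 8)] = -1/(y - 8)^2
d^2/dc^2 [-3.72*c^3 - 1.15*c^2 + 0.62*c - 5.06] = -22.32*c - 2.3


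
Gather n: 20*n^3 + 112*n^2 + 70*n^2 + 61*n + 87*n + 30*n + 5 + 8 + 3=20*n^3 + 182*n^2 + 178*n + 16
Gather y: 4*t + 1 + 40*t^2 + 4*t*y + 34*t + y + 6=40*t^2 + 38*t + y*(4*t + 1) + 7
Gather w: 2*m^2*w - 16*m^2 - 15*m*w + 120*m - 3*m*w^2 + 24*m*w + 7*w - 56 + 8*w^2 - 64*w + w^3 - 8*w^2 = -16*m^2 - 3*m*w^2 + 120*m + w^3 + w*(2*m^2 + 9*m - 57) - 56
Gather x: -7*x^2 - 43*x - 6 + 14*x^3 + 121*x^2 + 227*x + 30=14*x^3 + 114*x^2 + 184*x + 24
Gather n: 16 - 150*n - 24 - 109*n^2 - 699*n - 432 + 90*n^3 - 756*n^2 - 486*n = 90*n^3 - 865*n^2 - 1335*n - 440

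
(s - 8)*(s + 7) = s^2 - s - 56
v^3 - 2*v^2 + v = v*(v - 1)^2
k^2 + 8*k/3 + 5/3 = (k + 1)*(k + 5/3)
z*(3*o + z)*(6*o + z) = 18*o^2*z + 9*o*z^2 + z^3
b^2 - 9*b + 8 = (b - 8)*(b - 1)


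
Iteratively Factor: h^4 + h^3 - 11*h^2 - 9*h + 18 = (h - 1)*(h^3 + 2*h^2 - 9*h - 18) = (h - 1)*(h + 2)*(h^2 - 9) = (h - 3)*(h - 1)*(h + 2)*(h + 3)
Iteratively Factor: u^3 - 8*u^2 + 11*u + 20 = (u - 5)*(u^2 - 3*u - 4) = (u - 5)*(u + 1)*(u - 4)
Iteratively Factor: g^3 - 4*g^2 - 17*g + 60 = (g + 4)*(g^2 - 8*g + 15) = (g - 3)*(g + 4)*(g - 5)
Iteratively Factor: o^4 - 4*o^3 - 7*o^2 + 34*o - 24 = (o - 4)*(o^3 - 7*o + 6) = (o - 4)*(o - 2)*(o^2 + 2*o - 3) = (o - 4)*(o - 2)*(o + 3)*(o - 1)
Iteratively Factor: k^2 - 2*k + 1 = (k - 1)*(k - 1)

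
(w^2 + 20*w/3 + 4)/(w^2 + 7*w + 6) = (w + 2/3)/(w + 1)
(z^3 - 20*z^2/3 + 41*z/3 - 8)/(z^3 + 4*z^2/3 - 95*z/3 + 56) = (z - 1)/(z + 7)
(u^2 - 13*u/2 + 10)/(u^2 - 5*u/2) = (u - 4)/u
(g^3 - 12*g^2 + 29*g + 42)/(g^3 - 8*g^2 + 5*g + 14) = (g - 6)/(g - 2)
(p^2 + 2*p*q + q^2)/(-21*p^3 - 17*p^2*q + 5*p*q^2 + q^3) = (-p - q)/(21*p^2 - 4*p*q - q^2)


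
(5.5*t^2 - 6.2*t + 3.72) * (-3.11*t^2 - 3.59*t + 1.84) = -17.105*t^4 - 0.462999999999997*t^3 + 20.8088*t^2 - 24.7628*t + 6.8448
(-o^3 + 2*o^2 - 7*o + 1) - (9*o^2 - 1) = -o^3 - 7*o^2 - 7*o + 2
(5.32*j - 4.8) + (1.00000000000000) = 5.32*j - 3.8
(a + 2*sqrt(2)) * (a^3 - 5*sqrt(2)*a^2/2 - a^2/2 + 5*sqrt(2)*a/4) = a^4 - sqrt(2)*a^3/2 - a^3/2 - 10*a^2 + sqrt(2)*a^2/4 + 5*a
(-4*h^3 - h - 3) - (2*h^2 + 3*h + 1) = -4*h^3 - 2*h^2 - 4*h - 4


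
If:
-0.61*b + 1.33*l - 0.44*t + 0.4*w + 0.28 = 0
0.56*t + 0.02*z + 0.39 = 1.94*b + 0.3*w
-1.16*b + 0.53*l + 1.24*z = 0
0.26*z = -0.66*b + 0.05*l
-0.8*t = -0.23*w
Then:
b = -0.35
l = -1.98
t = 2.24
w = 7.80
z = 0.51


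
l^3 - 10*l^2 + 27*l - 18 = (l - 6)*(l - 3)*(l - 1)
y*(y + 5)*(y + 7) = y^3 + 12*y^2 + 35*y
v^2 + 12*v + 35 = (v + 5)*(v + 7)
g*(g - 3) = g^2 - 3*g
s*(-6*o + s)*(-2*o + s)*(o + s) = 12*o^3*s + 4*o^2*s^2 - 7*o*s^3 + s^4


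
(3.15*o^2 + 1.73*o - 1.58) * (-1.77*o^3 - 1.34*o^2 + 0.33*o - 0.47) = -5.5755*o^5 - 7.2831*o^4 + 1.5179*o^3 + 1.2076*o^2 - 1.3345*o + 0.7426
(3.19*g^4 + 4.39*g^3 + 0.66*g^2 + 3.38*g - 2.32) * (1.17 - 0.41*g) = -1.3079*g^5 + 1.9324*g^4 + 4.8657*g^3 - 0.6136*g^2 + 4.9058*g - 2.7144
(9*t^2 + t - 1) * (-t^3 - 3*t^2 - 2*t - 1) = -9*t^5 - 28*t^4 - 20*t^3 - 8*t^2 + t + 1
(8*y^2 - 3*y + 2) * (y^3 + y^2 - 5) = 8*y^5 + 5*y^4 - y^3 - 38*y^2 + 15*y - 10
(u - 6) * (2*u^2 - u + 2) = 2*u^3 - 13*u^2 + 8*u - 12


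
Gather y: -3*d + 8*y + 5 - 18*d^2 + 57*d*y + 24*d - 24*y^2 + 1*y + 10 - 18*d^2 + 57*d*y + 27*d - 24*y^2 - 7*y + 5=-36*d^2 + 48*d - 48*y^2 + y*(114*d + 2) + 20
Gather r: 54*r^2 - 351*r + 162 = 54*r^2 - 351*r + 162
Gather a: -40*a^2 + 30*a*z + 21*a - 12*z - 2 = -40*a^2 + a*(30*z + 21) - 12*z - 2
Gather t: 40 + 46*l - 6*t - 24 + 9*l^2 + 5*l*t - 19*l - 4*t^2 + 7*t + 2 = 9*l^2 + 27*l - 4*t^2 + t*(5*l + 1) + 18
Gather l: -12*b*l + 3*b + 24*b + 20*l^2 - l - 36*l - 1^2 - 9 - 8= 27*b + 20*l^2 + l*(-12*b - 37) - 18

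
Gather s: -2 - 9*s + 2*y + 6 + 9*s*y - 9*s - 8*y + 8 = s*(9*y - 18) - 6*y + 12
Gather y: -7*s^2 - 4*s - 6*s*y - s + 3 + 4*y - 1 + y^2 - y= -7*s^2 - 5*s + y^2 + y*(3 - 6*s) + 2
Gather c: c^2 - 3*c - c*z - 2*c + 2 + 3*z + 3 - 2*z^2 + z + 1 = c^2 + c*(-z - 5) - 2*z^2 + 4*z + 6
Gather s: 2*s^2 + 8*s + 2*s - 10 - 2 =2*s^2 + 10*s - 12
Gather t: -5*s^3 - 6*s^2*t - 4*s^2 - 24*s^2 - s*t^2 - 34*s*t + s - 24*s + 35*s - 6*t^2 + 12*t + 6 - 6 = -5*s^3 - 28*s^2 + 12*s + t^2*(-s - 6) + t*(-6*s^2 - 34*s + 12)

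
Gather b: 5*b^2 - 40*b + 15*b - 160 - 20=5*b^2 - 25*b - 180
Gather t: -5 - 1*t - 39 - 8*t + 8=-9*t - 36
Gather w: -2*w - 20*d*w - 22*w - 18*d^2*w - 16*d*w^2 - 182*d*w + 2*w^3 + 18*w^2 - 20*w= 2*w^3 + w^2*(18 - 16*d) + w*(-18*d^2 - 202*d - 44)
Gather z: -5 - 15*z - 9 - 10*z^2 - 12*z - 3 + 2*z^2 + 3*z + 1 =-8*z^2 - 24*z - 16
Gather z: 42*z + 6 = 42*z + 6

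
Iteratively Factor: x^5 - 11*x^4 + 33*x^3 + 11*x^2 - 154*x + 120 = (x - 3)*(x^4 - 8*x^3 + 9*x^2 + 38*x - 40) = (x - 3)*(x + 2)*(x^3 - 10*x^2 + 29*x - 20) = (x - 3)*(x - 1)*(x + 2)*(x^2 - 9*x + 20) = (x - 5)*(x - 3)*(x - 1)*(x + 2)*(x - 4)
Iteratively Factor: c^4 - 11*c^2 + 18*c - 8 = (c - 2)*(c^3 + 2*c^2 - 7*c + 4) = (c - 2)*(c + 4)*(c^2 - 2*c + 1) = (c - 2)*(c - 1)*(c + 4)*(c - 1)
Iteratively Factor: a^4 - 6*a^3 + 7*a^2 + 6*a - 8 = (a + 1)*(a^3 - 7*a^2 + 14*a - 8) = (a - 2)*(a + 1)*(a^2 - 5*a + 4) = (a - 4)*(a - 2)*(a + 1)*(a - 1)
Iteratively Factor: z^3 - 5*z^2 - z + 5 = (z + 1)*(z^2 - 6*z + 5) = (z - 5)*(z + 1)*(z - 1)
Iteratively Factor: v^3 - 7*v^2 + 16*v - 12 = (v - 3)*(v^2 - 4*v + 4) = (v - 3)*(v - 2)*(v - 2)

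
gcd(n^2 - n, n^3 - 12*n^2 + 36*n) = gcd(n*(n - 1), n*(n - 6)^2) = n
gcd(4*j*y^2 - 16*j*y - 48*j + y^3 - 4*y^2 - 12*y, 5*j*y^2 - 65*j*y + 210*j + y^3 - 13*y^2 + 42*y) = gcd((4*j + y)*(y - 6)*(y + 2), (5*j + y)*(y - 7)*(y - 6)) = y - 6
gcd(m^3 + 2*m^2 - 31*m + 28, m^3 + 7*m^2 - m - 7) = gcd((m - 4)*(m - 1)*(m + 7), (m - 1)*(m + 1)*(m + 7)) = m^2 + 6*m - 7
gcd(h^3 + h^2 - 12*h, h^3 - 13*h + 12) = h^2 + h - 12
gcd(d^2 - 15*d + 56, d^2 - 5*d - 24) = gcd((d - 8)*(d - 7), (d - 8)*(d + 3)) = d - 8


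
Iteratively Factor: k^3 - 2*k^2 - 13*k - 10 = (k - 5)*(k^2 + 3*k + 2) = (k - 5)*(k + 1)*(k + 2)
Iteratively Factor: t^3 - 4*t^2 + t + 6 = (t - 2)*(t^2 - 2*t - 3) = (t - 2)*(t + 1)*(t - 3)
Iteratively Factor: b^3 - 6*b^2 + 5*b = (b - 1)*(b^2 - 5*b) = (b - 5)*(b - 1)*(b)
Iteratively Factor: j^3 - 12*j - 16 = (j - 4)*(j^2 + 4*j + 4) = (j - 4)*(j + 2)*(j + 2)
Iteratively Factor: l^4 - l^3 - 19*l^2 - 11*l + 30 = (l + 2)*(l^3 - 3*l^2 - 13*l + 15) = (l - 1)*(l + 2)*(l^2 - 2*l - 15) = (l - 5)*(l - 1)*(l + 2)*(l + 3)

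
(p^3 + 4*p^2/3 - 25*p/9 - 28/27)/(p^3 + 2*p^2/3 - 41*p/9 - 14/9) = (p - 4/3)/(p - 2)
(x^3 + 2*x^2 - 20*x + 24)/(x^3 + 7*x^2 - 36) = (x - 2)/(x + 3)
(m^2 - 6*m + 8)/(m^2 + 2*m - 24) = (m - 2)/(m + 6)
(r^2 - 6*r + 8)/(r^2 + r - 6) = (r - 4)/(r + 3)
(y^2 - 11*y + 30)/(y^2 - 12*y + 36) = (y - 5)/(y - 6)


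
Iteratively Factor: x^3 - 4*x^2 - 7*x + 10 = (x - 1)*(x^2 - 3*x - 10) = (x - 1)*(x + 2)*(x - 5)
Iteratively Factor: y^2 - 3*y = (y - 3)*(y)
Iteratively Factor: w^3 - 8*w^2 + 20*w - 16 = (w - 2)*(w^2 - 6*w + 8) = (w - 2)^2*(w - 4)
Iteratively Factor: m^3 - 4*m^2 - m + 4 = (m - 1)*(m^2 - 3*m - 4) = (m - 4)*(m - 1)*(m + 1)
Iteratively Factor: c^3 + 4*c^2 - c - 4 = (c + 4)*(c^2 - 1) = (c + 1)*(c + 4)*(c - 1)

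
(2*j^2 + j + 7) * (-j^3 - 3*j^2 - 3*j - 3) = -2*j^5 - 7*j^4 - 16*j^3 - 30*j^2 - 24*j - 21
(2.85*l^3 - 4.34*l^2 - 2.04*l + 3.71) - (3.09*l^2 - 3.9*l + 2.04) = 2.85*l^3 - 7.43*l^2 + 1.86*l + 1.67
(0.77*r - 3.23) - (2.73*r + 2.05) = -1.96*r - 5.28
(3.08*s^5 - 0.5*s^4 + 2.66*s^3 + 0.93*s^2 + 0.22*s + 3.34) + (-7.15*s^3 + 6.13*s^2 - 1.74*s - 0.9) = 3.08*s^5 - 0.5*s^4 - 4.49*s^3 + 7.06*s^2 - 1.52*s + 2.44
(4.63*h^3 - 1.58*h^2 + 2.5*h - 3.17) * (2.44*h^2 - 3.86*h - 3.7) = 11.2972*h^5 - 21.727*h^4 - 4.9322*h^3 - 11.5388*h^2 + 2.9862*h + 11.729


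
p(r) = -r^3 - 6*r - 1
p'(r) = -3*r^2 - 6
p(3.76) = -76.72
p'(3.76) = -48.41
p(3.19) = -52.60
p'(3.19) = -36.53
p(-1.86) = 16.59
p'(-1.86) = -16.38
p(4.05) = -91.73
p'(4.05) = -55.21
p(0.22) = -2.33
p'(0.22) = -6.15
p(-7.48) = 462.39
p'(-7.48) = -173.85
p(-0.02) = -0.88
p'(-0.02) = -6.00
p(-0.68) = 3.39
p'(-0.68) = -7.39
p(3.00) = -46.00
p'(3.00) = -33.00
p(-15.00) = 3464.00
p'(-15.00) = -681.00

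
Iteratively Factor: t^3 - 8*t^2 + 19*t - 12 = (t - 3)*(t^2 - 5*t + 4) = (t - 3)*(t - 1)*(t - 4)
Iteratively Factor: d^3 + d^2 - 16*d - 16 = (d + 1)*(d^2 - 16) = (d - 4)*(d + 1)*(d + 4)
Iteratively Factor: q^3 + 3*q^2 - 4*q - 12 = (q + 3)*(q^2 - 4) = (q - 2)*(q + 3)*(q + 2)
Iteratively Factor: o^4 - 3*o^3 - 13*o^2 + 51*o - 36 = (o - 3)*(o^3 - 13*o + 12) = (o - 3)*(o - 1)*(o^2 + o - 12) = (o - 3)^2*(o - 1)*(o + 4)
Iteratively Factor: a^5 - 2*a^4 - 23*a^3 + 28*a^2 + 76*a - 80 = (a + 2)*(a^4 - 4*a^3 - 15*a^2 + 58*a - 40) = (a - 5)*(a + 2)*(a^3 + a^2 - 10*a + 8) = (a - 5)*(a - 2)*(a + 2)*(a^2 + 3*a - 4) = (a - 5)*(a - 2)*(a + 2)*(a + 4)*(a - 1)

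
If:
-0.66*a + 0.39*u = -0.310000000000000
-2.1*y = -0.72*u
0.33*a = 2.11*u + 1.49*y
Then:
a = 0.51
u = 0.06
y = 0.02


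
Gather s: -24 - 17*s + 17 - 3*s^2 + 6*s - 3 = -3*s^2 - 11*s - 10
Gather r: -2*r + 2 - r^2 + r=-r^2 - r + 2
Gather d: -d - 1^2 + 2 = 1 - d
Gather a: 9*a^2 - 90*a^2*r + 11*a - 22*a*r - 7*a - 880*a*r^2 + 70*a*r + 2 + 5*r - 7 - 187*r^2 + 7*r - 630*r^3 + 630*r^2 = a^2*(9 - 90*r) + a*(-880*r^2 + 48*r + 4) - 630*r^3 + 443*r^2 + 12*r - 5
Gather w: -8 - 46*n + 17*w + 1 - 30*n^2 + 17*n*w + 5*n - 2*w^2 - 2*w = -30*n^2 - 41*n - 2*w^2 + w*(17*n + 15) - 7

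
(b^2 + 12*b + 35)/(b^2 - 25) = (b + 7)/(b - 5)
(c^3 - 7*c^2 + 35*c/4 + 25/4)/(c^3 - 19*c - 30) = (c^2 - 2*c - 5/4)/(c^2 + 5*c + 6)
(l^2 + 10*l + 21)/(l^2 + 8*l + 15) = (l + 7)/(l + 5)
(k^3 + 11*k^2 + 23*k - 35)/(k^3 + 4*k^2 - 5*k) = (k + 7)/k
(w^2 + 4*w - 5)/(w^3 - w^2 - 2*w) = (-w^2 - 4*w + 5)/(w*(-w^2 + w + 2))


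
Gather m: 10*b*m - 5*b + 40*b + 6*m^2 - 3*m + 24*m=35*b + 6*m^2 + m*(10*b + 21)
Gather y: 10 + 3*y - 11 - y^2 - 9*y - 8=-y^2 - 6*y - 9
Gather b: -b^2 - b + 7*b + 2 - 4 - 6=-b^2 + 6*b - 8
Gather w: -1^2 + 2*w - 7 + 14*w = 16*w - 8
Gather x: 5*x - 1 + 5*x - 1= 10*x - 2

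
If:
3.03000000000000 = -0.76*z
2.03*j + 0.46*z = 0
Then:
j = 0.90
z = -3.99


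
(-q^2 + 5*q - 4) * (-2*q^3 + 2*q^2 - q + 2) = 2*q^5 - 12*q^4 + 19*q^3 - 15*q^2 + 14*q - 8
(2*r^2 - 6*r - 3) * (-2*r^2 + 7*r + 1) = -4*r^4 + 26*r^3 - 34*r^2 - 27*r - 3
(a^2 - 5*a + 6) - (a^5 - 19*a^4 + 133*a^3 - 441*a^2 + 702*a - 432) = -a^5 + 19*a^4 - 133*a^3 + 442*a^2 - 707*a + 438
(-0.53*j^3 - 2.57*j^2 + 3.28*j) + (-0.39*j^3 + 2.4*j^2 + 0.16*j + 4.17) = -0.92*j^3 - 0.17*j^2 + 3.44*j + 4.17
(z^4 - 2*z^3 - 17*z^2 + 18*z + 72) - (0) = z^4 - 2*z^3 - 17*z^2 + 18*z + 72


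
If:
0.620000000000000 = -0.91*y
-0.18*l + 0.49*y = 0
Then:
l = -1.85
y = -0.68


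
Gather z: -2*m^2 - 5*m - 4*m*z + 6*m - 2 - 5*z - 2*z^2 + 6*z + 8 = -2*m^2 + m - 2*z^2 + z*(1 - 4*m) + 6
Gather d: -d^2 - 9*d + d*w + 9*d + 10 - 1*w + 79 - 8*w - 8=-d^2 + d*w - 9*w + 81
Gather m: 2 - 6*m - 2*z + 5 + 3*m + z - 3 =-3*m - z + 4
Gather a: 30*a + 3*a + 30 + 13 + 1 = 33*a + 44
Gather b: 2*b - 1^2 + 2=2*b + 1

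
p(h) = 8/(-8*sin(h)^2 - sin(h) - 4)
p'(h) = 8*(16*sin(h)*cos(h) + cos(h))/(-8*sin(h)^2 - sin(h) - 4)^2 = 8*(16*sin(h) + 1)*cos(h)/(8*sin(h)^2 + sin(h) + 4)^2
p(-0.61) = -1.32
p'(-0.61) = -1.46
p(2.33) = -0.90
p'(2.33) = -0.87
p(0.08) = -1.94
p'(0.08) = 1.06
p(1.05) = -0.73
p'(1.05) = 0.50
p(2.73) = -1.41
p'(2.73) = -1.68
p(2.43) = -0.99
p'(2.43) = -1.07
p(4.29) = -0.82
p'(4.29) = 0.47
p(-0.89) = -0.99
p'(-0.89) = -0.89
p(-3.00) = -1.99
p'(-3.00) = 0.62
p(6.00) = -1.84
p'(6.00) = -1.41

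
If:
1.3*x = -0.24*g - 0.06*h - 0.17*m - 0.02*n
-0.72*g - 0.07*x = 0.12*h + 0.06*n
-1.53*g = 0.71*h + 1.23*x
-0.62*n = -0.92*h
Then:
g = 1.08375471952535*x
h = -4.06780946601942*x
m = -7.03123810203693*x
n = -6.03610436893204*x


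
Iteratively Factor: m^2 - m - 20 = (m - 5)*(m + 4)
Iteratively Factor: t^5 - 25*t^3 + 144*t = (t)*(t^4 - 25*t^2 + 144) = t*(t + 4)*(t^3 - 4*t^2 - 9*t + 36) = t*(t - 3)*(t + 4)*(t^2 - t - 12) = t*(t - 3)*(t + 3)*(t + 4)*(t - 4)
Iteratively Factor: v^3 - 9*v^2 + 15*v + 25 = (v - 5)*(v^2 - 4*v - 5) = (v - 5)*(v + 1)*(v - 5)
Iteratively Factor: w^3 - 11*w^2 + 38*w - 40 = (w - 5)*(w^2 - 6*w + 8) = (w - 5)*(w - 4)*(w - 2)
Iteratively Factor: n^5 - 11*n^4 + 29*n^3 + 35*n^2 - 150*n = (n + 2)*(n^4 - 13*n^3 + 55*n^2 - 75*n) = n*(n + 2)*(n^3 - 13*n^2 + 55*n - 75) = n*(n - 3)*(n + 2)*(n^2 - 10*n + 25) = n*(n - 5)*(n - 3)*(n + 2)*(n - 5)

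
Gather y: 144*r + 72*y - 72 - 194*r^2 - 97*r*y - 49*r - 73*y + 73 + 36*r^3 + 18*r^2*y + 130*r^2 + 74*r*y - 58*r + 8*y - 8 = 36*r^3 - 64*r^2 + 37*r + y*(18*r^2 - 23*r + 7) - 7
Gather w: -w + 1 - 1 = -w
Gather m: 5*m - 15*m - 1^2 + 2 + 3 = 4 - 10*m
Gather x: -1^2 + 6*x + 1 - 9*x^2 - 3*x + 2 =-9*x^2 + 3*x + 2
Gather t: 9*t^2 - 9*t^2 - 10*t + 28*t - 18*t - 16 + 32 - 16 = 0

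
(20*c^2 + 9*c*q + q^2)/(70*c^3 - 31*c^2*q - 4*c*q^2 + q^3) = (4*c + q)/(14*c^2 - 9*c*q + q^2)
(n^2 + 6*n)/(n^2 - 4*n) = (n + 6)/(n - 4)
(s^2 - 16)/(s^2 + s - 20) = (s + 4)/(s + 5)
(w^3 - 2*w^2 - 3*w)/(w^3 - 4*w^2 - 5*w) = (w - 3)/(w - 5)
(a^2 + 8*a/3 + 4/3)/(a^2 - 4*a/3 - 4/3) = (a + 2)/(a - 2)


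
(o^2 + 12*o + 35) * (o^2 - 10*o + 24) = o^4 + 2*o^3 - 61*o^2 - 62*o + 840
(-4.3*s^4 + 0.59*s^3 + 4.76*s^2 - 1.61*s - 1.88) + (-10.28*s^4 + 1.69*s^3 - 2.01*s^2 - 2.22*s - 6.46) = -14.58*s^4 + 2.28*s^3 + 2.75*s^2 - 3.83*s - 8.34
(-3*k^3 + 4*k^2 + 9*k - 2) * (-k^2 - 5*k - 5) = 3*k^5 + 11*k^4 - 14*k^3 - 63*k^2 - 35*k + 10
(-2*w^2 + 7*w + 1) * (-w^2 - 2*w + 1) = 2*w^4 - 3*w^3 - 17*w^2 + 5*w + 1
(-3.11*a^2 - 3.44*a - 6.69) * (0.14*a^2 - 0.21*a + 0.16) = -0.4354*a^4 + 0.1715*a^3 - 0.7118*a^2 + 0.8545*a - 1.0704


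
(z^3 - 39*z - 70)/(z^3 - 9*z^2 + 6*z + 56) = (z + 5)/(z - 4)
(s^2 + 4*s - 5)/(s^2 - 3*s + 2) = (s + 5)/(s - 2)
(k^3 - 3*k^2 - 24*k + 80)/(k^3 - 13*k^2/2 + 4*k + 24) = 2*(k + 5)/(2*k + 3)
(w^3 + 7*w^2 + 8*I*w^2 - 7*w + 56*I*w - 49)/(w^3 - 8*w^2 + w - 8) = (w^2 + 7*w*(1 + I) + 49*I)/(w^2 - w*(8 + I) + 8*I)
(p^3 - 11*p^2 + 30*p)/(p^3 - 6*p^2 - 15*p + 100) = p*(p - 6)/(p^2 - p - 20)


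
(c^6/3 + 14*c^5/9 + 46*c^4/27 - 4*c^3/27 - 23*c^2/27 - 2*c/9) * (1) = c^6/3 + 14*c^5/9 + 46*c^4/27 - 4*c^3/27 - 23*c^2/27 - 2*c/9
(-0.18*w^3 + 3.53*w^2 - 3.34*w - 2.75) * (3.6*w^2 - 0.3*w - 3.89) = -0.648*w^5 + 12.762*w^4 - 12.3828*w^3 - 22.6297*w^2 + 13.8176*w + 10.6975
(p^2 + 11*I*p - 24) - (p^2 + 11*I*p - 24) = 0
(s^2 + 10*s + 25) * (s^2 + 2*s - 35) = s^4 + 12*s^3 + 10*s^2 - 300*s - 875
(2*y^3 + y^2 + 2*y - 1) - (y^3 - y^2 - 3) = y^3 + 2*y^2 + 2*y + 2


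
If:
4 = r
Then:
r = 4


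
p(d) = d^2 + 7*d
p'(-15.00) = -23.00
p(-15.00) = 120.00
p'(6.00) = 19.00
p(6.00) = 78.00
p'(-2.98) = 1.04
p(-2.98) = -11.98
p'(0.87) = 8.74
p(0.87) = 6.85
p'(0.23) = 7.46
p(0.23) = 1.66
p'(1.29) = 9.58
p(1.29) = 10.69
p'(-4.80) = -2.60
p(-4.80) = -10.56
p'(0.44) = 7.88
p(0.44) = 3.27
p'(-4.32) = -1.64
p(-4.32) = -11.58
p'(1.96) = 10.92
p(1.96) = 17.56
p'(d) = 2*d + 7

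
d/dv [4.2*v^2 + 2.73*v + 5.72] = 8.4*v + 2.73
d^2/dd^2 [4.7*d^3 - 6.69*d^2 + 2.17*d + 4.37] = 28.2*d - 13.38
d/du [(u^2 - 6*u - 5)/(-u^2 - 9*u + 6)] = (-15*u^2 + 2*u - 81)/(u^4 + 18*u^3 + 69*u^2 - 108*u + 36)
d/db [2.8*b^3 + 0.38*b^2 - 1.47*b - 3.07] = 8.4*b^2 + 0.76*b - 1.47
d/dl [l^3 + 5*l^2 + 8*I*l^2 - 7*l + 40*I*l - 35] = 3*l^2 + l*(10 + 16*I) - 7 + 40*I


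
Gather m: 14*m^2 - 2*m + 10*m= 14*m^2 + 8*m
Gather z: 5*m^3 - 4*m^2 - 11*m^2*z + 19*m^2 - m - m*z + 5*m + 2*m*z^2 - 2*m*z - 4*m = 5*m^3 + 15*m^2 + 2*m*z^2 + z*(-11*m^2 - 3*m)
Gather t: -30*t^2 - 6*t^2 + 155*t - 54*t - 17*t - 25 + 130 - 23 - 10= -36*t^2 + 84*t + 72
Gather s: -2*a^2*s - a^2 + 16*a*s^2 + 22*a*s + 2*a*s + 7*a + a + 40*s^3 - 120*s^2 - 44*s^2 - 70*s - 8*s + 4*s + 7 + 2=-a^2 + 8*a + 40*s^3 + s^2*(16*a - 164) + s*(-2*a^2 + 24*a - 74) + 9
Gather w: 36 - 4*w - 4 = 32 - 4*w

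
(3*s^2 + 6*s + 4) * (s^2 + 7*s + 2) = 3*s^4 + 27*s^3 + 52*s^2 + 40*s + 8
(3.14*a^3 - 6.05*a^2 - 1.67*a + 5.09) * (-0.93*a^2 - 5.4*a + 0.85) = -2.9202*a^5 - 11.3295*a^4 + 36.8921*a^3 - 0.858199999999999*a^2 - 28.9055*a + 4.3265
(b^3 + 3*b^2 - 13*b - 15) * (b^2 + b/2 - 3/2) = b^5 + 7*b^4/2 - 13*b^3 - 26*b^2 + 12*b + 45/2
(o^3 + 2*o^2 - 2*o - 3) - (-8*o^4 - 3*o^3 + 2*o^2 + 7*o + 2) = 8*o^4 + 4*o^3 - 9*o - 5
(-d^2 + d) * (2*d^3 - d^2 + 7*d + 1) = -2*d^5 + 3*d^4 - 8*d^3 + 6*d^2 + d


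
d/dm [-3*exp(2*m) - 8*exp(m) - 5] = (-6*exp(m) - 8)*exp(m)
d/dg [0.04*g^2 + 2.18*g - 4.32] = 0.08*g + 2.18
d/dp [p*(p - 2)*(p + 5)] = 3*p^2 + 6*p - 10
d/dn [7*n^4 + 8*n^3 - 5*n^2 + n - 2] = 28*n^3 + 24*n^2 - 10*n + 1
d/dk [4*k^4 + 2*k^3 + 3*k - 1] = 16*k^3 + 6*k^2 + 3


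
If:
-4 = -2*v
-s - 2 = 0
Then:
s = -2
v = 2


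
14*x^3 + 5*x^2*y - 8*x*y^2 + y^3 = (-7*x + y)*(-2*x + y)*(x + y)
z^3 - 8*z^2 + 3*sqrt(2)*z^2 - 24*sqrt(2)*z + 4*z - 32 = (z - 8)*(z + sqrt(2))*(z + 2*sqrt(2))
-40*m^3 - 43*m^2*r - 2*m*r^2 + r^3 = (-8*m + r)*(m + r)*(5*m + r)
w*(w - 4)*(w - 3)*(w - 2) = w^4 - 9*w^3 + 26*w^2 - 24*w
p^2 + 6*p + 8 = (p + 2)*(p + 4)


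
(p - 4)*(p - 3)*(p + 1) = p^3 - 6*p^2 + 5*p + 12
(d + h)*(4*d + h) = 4*d^2 + 5*d*h + h^2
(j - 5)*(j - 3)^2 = j^3 - 11*j^2 + 39*j - 45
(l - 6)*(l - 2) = l^2 - 8*l + 12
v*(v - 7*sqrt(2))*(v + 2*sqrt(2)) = v^3 - 5*sqrt(2)*v^2 - 28*v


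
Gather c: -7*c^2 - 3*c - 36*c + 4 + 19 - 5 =-7*c^2 - 39*c + 18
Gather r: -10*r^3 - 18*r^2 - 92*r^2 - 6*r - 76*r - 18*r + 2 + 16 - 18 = -10*r^3 - 110*r^2 - 100*r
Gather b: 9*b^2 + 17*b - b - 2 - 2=9*b^2 + 16*b - 4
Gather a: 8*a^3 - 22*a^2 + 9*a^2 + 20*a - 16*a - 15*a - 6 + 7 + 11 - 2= 8*a^3 - 13*a^2 - 11*a + 10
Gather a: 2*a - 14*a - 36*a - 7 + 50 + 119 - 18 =144 - 48*a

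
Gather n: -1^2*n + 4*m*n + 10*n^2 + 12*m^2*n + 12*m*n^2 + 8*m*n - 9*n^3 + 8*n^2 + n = -9*n^3 + n^2*(12*m + 18) + n*(12*m^2 + 12*m)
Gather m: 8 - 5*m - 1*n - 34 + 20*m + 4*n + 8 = 15*m + 3*n - 18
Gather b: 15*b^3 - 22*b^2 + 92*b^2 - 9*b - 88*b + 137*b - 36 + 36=15*b^3 + 70*b^2 + 40*b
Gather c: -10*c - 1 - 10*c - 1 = -20*c - 2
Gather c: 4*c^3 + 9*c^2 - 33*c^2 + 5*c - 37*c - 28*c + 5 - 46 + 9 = 4*c^3 - 24*c^2 - 60*c - 32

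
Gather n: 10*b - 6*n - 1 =10*b - 6*n - 1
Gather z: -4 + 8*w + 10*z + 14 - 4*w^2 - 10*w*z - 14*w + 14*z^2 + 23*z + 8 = -4*w^2 - 6*w + 14*z^2 + z*(33 - 10*w) + 18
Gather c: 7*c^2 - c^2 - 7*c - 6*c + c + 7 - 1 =6*c^2 - 12*c + 6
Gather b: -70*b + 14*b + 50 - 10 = 40 - 56*b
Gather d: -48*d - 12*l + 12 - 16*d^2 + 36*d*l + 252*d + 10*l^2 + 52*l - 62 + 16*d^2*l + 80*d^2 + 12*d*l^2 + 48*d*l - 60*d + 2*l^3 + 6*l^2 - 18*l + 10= d^2*(16*l + 64) + d*(12*l^2 + 84*l + 144) + 2*l^3 + 16*l^2 + 22*l - 40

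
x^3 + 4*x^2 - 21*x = x*(x - 3)*(x + 7)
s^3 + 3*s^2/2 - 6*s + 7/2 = (s - 1)^2*(s + 7/2)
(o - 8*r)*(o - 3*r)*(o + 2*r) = o^3 - 9*o^2*r + 2*o*r^2 + 48*r^3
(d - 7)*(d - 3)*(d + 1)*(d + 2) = d^4 - 7*d^3 - 7*d^2 + 43*d + 42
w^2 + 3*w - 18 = (w - 3)*(w + 6)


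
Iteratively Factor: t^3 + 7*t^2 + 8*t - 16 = (t + 4)*(t^2 + 3*t - 4) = (t - 1)*(t + 4)*(t + 4)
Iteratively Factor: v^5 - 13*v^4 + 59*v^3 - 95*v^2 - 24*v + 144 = (v - 3)*(v^4 - 10*v^3 + 29*v^2 - 8*v - 48) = (v - 3)*(v + 1)*(v^3 - 11*v^2 + 40*v - 48) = (v - 3)^2*(v + 1)*(v^2 - 8*v + 16) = (v - 4)*(v - 3)^2*(v + 1)*(v - 4)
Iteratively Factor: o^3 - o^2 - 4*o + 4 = (o + 2)*(o^2 - 3*o + 2) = (o - 2)*(o + 2)*(o - 1)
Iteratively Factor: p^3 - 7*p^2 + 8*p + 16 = (p - 4)*(p^2 - 3*p - 4) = (p - 4)*(p + 1)*(p - 4)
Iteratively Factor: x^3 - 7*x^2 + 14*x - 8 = (x - 1)*(x^2 - 6*x + 8) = (x - 2)*(x - 1)*(x - 4)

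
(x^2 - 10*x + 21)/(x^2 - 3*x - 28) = (x - 3)/(x + 4)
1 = 1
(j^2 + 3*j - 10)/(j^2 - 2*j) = (j + 5)/j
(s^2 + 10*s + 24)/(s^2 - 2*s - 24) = (s + 6)/(s - 6)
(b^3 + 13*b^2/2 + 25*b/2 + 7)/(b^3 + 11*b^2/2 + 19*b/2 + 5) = (2*b + 7)/(2*b + 5)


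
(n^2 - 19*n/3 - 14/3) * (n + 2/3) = n^3 - 17*n^2/3 - 80*n/9 - 28/9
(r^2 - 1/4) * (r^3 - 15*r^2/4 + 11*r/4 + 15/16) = r^5 - 15*r^4/4 + 5*r^3/2 + 15*r^2/8 - 11*r/16 - 15/64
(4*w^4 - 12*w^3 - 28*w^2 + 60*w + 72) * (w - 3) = 4*w^5 - 24*w^4 + 8*w^3 + 144*w^2 - 108*w - 216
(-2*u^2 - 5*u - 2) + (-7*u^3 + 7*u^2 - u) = -7*u^3 + 5*u^2 - 6*u - 2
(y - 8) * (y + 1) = y^2 - 7*y - 8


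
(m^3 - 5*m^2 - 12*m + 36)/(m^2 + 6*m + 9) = (m^2 - 8*m + 12)/(m + 3)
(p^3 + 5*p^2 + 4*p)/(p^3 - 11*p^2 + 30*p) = (p^2 + 5*p + 4)/(p^2 - 11*p + 30)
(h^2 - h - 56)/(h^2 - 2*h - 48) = (h + 7)/(h + 6)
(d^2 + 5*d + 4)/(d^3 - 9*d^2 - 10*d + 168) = (d + 1)/(d^2 - 13*d + 42)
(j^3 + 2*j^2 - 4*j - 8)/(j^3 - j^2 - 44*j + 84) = (j^2 + 4*j + 4)/(j^2 + j - 42)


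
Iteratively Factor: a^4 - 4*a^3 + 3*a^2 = (a - 3)*(a^3 - a^2) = a*(a - 3)*(a^2 - a) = a^2*(a - 3)*(a - 1)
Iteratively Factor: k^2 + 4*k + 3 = (k + 3)*(k + 1)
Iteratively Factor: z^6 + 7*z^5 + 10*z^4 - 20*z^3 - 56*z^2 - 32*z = (z - 2)*(z^5 + 9*z^4 + 28*z^3 + 36*z^2 + 16*z) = (z - 2)*(z + 2)*(z^4 + 7*z^3 + 14*z^2 + 8*z) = z*(z - 2)*(z + 2)*(z^3 + 7*z^2 + 14*z + 8) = z*(z - 2)*(z + 1)*(z + 2)*(z^2 + 6*z + 8) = z*(z - 2)*(z + 1)*(z + 2)^2*(z + 4)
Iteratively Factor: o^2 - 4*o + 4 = (o - 2)*(o - 2)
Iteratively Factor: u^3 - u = (u - 1)*(u^2 + u) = (u - 1)*(u + 1)*(u)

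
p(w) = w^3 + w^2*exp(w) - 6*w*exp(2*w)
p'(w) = w^2*exp(w) + 3*w^2 - 12*w*exp(2*w) + 2*w*exp(w) - 6*exp(2*w)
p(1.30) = -96.62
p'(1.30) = -270.01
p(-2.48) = -14.63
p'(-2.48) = 18.72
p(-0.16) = 0.71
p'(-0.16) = -3.14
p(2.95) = -6269.22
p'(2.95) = -14807.45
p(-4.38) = -83.78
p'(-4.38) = 57.69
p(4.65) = -302808.80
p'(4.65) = -672670.69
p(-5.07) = -130.16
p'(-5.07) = 77.21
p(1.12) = -57.87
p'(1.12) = -168.13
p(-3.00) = -26.51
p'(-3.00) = 27.22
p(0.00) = 0.00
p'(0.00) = -6.00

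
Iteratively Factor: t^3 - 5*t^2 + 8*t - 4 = (t - 2)*(t^2 - 3*t + 2) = (t - 2)^2*(t - 1)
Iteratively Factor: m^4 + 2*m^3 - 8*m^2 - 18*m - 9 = (m - 3)*(m^3 + 5*m^2 + 7*m + 3) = (m - 3)*(m + 3)*(m^2 + 2*m + 1) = (m - 3)*(m + 1)*(m + 3)*(m + 1)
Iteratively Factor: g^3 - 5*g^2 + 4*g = (g - 4)*(g^2 - g) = g*(g - 4)*(g - 1)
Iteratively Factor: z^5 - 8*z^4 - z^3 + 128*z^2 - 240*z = (z - 5)*(z^4 - 3*z^3 - 16*z^2 + 48*z) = (z - 5)*(z - 3)*(z^3 - 16*z) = z*(z - 5)*(z - 3)*(z^2 - 16) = z*(z - 5)*(z - 4)*(z - 3)*(z + 4)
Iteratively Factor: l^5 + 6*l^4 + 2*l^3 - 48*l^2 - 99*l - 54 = (l - 3)*(l^4 + 9*l^3 + 29*l^2 + 39*l + 18) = (l - 3)*(l + 3)*(l^3 + 6*l^2 + 11*l + 6) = (l - 3)*(l + 3)^2*(l^2 + 3*l + 2) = (l - 3)*(l + 1)*(l + 3)^2*(l + 2)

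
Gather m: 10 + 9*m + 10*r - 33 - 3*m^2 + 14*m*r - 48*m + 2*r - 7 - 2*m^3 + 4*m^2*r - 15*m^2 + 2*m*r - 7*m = -2*m^3 + m^2*(4*r - 18) + m*(16*r - 46) + 12*r - 30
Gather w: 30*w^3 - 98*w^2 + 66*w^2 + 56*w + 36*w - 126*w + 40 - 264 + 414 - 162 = 30*w^3 - 32*w^2 - 34*w + 28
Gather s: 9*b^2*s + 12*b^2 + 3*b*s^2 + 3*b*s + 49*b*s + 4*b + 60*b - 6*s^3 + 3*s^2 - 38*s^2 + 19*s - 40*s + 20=12*b^2 + 64*b - 6*s^3 + s^2*(3*b - 35) + s*(9*b^2 + 52*b - 21) + 20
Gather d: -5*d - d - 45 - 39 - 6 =-6*d - 90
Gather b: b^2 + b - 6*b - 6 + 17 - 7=b^2 - 5*b + 4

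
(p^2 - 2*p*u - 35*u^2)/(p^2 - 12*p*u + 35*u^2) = (p + 5*u)/(p - 5*u)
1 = 1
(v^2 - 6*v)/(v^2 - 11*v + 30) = v/(v - 5)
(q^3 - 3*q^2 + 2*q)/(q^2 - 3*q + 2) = q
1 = 1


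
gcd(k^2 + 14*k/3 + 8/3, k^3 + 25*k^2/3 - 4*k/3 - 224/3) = k + 4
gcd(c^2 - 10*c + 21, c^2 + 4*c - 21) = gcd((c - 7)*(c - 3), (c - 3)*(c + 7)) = c - 3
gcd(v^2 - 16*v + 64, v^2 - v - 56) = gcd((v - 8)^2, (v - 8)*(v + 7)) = v - 8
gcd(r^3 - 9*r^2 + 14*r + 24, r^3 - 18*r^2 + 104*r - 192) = r^2 - 10*r + 24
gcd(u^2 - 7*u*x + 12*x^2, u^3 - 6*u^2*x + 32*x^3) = -u + 4*x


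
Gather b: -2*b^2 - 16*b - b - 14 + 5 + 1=-2*b^2 - 17*b - 8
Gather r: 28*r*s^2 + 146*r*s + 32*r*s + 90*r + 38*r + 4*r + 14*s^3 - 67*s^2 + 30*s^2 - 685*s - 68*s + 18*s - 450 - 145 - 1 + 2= r*(28*s^2 + 178*s + 132) + 14*s^3 - 37*s^2 - 735*s - 594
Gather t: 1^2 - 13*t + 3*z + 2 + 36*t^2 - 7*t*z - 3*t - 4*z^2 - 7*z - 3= 36*t^2 + t*(-7*z - 16) - 4*z^2 - 4*z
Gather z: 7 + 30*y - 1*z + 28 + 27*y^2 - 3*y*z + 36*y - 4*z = 27*y^2 + 66*y + z*(-3*y - 5) + 35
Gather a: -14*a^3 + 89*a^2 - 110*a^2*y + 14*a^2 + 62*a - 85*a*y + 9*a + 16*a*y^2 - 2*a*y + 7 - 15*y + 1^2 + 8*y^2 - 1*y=-14*a^3 + a^2*(103 - 110*y) + a*(16*y^2 - 87*y + 71) + 8*y^2 - 16*y + 8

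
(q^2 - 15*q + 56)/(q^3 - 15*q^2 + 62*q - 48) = (q - 7)/(q^2 - 7*q + 6)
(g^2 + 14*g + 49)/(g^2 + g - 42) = (g + 7)/(g - 6)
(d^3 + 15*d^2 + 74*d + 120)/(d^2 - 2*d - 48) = (d^2 + 9*d + 20)/(d - 8)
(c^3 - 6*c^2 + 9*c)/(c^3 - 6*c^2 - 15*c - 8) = c*(-c^2 + 6*c - 9)/(-c^3 + 6*c^2 + 15*c + 8)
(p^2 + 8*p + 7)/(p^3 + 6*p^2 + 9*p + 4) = (p + 7)/(p^2 + 5*p + 4)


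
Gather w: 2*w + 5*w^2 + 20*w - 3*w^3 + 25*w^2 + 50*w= -3*w^3 + 30*w^2 + 72*w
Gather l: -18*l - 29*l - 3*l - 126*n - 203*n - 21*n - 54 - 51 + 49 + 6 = -50*l - 350*n - 50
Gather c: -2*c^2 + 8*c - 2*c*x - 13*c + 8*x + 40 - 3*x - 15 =-2*c^2 + c*(-2*x - 5) + 5*x + 25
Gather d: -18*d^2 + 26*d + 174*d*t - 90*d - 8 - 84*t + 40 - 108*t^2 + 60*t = -18*d^2 + d*(174*t - 64) - 108*t^2 - 24*t + 32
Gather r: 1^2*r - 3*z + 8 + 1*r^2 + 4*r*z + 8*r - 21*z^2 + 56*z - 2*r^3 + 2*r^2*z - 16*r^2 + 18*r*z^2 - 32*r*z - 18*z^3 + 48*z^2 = -2*r^3 + r^2*(2*z - 15) + r*(18*z^2 - 28*z + 9) - 18*z^3 + 27*z^2 + 53*z + 8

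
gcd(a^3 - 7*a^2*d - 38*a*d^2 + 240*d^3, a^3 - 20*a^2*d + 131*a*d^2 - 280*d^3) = a^2 - 13*a*d + 40*d^2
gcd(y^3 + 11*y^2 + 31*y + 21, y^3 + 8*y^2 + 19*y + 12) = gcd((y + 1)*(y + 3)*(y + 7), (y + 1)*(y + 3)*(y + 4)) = y^2 + 4*y + 3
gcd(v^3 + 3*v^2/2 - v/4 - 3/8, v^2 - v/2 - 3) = v + 3/2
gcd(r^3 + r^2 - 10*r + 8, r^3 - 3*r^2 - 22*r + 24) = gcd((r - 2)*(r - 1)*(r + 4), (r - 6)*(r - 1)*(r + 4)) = r^2 + 3*r - 4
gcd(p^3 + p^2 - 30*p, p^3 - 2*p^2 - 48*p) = p^2 + 6*p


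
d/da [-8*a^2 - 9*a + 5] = -16*a - 9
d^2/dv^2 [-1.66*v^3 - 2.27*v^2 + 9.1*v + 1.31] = -9.96*v - 4.54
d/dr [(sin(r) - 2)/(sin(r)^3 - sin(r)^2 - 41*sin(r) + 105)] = (-2*sin(r)^3 + 7*sin(r)^2 - 4*sin(r) + 23)*cos(r)/(sin(r)^3 - sin(r)^2 - 41*sin(r) + 105)^2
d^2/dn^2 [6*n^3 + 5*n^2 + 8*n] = 36*n + 10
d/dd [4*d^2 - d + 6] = 8*d - 1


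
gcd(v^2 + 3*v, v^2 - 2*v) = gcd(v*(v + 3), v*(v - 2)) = v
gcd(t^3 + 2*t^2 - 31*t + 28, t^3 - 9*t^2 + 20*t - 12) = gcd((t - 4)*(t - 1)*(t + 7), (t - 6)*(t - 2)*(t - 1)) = t - 1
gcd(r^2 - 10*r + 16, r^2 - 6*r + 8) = r - 2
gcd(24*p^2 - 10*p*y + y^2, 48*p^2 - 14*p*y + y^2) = -6*p + y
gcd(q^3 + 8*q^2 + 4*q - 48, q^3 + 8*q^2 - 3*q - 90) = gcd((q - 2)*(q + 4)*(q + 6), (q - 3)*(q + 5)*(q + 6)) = q + 6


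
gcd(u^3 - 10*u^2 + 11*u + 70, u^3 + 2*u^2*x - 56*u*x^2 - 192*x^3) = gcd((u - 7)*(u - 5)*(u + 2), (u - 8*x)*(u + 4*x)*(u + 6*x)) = 1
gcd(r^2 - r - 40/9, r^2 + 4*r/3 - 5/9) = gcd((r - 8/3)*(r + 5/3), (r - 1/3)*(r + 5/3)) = r + 5/3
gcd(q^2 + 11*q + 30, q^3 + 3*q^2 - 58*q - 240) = q^2 + 11*q + 30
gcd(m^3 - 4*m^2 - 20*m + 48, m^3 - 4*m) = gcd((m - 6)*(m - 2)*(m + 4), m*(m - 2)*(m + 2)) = m - 2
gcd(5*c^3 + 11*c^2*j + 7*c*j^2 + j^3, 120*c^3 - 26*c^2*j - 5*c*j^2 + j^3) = 5*c + j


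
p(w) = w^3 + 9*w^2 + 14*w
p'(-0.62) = 3.99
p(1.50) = 44.62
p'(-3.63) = -11.81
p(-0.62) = -5.46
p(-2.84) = 9.92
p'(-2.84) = -12.92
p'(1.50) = 47.75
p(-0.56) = -5.19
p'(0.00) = 14.00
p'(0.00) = 14.00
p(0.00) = 0.00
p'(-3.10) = -12.97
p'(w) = 3*w^2 + 18*w + 14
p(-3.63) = 19.94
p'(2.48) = 77.09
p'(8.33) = 372.11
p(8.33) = 1319.13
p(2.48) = 105.33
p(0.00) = 0.00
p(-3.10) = 13.30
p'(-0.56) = 4.86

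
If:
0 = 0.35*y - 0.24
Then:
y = 0.69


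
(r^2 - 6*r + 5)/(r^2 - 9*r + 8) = (r - 5)/(r - 8)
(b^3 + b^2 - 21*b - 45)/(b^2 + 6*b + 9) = b - 5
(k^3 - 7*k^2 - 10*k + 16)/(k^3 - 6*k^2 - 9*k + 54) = (k^3 - 7*k^2 - 10*k + 16)/(k^3 - 6*k^2 - 9*k + 54)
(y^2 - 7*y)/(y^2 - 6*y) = (y - 7)/(y - 6)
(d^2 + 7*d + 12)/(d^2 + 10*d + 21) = (d + 4)/(d + 7)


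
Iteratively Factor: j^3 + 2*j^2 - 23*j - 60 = (j - 5)*(j^2 + 7*j + 12) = (j - 5)*(j + 3)*(j + 4)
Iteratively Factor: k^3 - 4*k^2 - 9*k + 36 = (k - 4)*(k^2 - 9) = (k - 4)*(k - 3)*(k + 3)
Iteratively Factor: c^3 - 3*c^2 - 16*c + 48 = (c + 4)*(c^2 - 7*c + 12) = (c - 4)*(c + 4)*(c - 3)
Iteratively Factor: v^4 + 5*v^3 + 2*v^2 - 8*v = (v + 2)*(v^3 + 3*v^2 - 4*v) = v*(v + 2)*(v^2 + 3*v - 4) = v*(v + 2)*(v + 4)*(v - 1)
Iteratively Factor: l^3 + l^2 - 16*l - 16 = (l + 4)*(l^2 - 3*l - 4) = (l + 1)*(l + 4)*(l - 4)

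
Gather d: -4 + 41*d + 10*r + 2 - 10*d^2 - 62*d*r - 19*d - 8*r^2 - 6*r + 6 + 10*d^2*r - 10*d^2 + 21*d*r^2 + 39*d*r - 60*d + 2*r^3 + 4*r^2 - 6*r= d^2*(10*r - 20) + d*(21*r^2 - 23*r - 38) + 2*r^3 - 4*r^2 - 2*r + 4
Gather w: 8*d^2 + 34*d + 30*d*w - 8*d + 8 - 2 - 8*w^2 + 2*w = 8*d^2 + 26*d - 8*w^2 + w*(30*d + 2) + 6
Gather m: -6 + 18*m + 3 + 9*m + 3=27*m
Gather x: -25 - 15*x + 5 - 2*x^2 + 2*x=-2*x^2 - 13*x - 20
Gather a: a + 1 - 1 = a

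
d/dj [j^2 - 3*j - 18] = 2*j - 3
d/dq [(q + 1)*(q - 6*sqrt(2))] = 2*q - 6*sqrt(2) + 1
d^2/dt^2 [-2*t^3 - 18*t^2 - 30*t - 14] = -12*t - 36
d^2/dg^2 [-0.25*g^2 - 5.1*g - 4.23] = -0.500000000000000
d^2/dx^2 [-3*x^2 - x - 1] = -6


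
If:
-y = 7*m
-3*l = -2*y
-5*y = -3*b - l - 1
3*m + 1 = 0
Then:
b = 82/27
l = 14/9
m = -1/3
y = 7/3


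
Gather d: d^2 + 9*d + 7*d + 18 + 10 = d^2 + 16*d + 28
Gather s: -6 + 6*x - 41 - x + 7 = 5*x - 40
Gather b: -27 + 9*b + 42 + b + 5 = 10*b + 20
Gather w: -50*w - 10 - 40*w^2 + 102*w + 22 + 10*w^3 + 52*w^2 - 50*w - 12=10*w^3 + 12*w^2 + 2*w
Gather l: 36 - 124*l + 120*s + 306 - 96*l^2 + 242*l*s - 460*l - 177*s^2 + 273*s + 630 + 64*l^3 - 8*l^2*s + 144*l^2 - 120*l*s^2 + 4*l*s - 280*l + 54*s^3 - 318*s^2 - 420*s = 64*l^3 + l^2*(48 - 8*s) + l*(-120*s^2 + 246*s - 864) + 54*s^3 - 495*s^2 - 27*s + 972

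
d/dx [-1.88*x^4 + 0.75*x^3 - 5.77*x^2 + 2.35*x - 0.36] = -7.52*x^3 + 2.25*x^2 - 11.54*x + 2.35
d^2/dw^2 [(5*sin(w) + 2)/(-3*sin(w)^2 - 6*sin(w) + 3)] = (5*sin(w)^5 - 2*sin(w)^4 + 32*sin(w)^3 + 14*sin(w)^2 - 45*sin(w) - 40)/(3*(2*sin(w) - cos(w)^2)^3)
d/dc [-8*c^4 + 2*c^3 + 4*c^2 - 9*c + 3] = -32*c^3 + 6*c^2 + 8*c - 9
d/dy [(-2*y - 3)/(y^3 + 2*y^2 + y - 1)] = (-2*y^3 - 4*y^2 - 2*y + (2*y + 3)*(3*y^2 + 4*y + 1) + 2)/(y^3 + 2*y^2 + y - 1)^2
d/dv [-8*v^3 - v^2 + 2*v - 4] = -24*v^2 - 2*v + 2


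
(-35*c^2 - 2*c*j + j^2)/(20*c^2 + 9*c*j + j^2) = (-7*c + j)/(4*c + j)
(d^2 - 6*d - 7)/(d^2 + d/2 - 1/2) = 2*(d - 7)/(2*d - 1)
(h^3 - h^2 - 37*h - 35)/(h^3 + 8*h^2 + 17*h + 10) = (h - 7)/(h + 2)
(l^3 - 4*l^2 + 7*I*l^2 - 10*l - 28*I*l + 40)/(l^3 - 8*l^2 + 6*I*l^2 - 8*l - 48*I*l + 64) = (l^2 + l*(-4 + 5*I) - 20*I)/(l^2 + 4*l*(-2 + I) - 32*I)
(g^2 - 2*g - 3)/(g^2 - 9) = (g + 1)/(g + 3)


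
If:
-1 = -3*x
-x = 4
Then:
No Solution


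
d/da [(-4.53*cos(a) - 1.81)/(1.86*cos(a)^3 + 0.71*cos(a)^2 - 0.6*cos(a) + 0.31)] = (-16.8516*cos(a)^3 - 13.3161*cos(a)^2 - 2.5702*cos(a) + 2.4903)*sin(a)/(3.4596*cos(a)^6 + 2.6412*cos(a)^5 - 1.7279*cos(a)^4 + 0.3012*cos(a)^3 + 0.8002*cos(a)^2 - 0.372*cos(a) + 0.0961)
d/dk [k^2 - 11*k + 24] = 2*k - 11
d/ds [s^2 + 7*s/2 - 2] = 2*s + 7/2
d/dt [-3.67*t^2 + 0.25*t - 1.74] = 0.25 - 7.34*t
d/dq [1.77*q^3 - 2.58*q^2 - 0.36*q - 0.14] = 5.31*q^2 - 5.16*q - 0.36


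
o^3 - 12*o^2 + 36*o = o*(o - 6)^2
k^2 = k^2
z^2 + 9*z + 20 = (z + 4)*(z + 5)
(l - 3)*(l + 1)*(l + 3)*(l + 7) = l^4 + 8*l^3 - 2*l^2 - 72*l - 63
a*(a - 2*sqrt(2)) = a^2 - 2*sqrt(2)*a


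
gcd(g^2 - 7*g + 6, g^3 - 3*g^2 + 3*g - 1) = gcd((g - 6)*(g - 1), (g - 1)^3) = g - 1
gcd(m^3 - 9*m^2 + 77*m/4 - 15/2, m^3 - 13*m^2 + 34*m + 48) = m - 6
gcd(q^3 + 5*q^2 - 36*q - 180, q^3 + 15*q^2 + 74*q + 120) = q^2 + 11*q + 30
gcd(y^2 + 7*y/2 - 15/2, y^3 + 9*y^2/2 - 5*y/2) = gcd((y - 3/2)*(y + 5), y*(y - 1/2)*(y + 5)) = y + 5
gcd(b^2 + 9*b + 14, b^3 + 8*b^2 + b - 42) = b + 7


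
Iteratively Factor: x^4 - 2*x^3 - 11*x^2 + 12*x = (x - 1)*(x^3 - x^2 - 12*x) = (x - 1)*(x + 3)*(x^2 - 4*x) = x*(x - 1)*(x + 3)*(x - 4)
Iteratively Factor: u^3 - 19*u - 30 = (u + 3)*(u^2 - 3*u - 10) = (u - 5)*(u + 3)*(u + 2)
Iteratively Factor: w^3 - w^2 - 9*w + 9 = (w - 3)*(w^2 + 2*w - 3) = (w - 3)*(w - 1)*(w + 3)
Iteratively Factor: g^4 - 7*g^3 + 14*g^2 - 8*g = (g - 2)*(g^3 - 5*g^2 + 4*g) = (g - 2)*(g - 1)*(g^2 - 4*g) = (g - 4)*(g - 2)*(g - 1)*(g)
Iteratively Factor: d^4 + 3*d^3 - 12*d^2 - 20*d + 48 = (d + 3)*(d^3 - 12*d + 16) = (d + 3)*(d + 4)*(d^2 - 4*d + 4) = (d - 2)*(d + 3)*(d + 4)*(d - 2)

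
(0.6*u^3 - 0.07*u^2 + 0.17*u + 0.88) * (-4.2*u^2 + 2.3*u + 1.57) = -2.52*u^5 + 1.674*u^4 + 0.0669999999999998*u^3 - 3.4149*u^2 + 2.2909*u + 1.3816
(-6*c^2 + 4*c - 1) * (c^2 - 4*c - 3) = -6*c^4 + 28*c^3 + c^2 - 8*c + 3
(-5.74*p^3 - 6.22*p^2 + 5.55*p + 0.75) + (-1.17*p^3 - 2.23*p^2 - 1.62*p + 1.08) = -6.91*p^3 - 8.45*p^2 + 3.93*p + 1.83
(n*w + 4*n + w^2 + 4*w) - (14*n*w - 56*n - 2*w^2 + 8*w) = -13*n*w + 60*n + 3*w^2 - 4*w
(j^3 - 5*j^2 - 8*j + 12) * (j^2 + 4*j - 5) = j^5 - j^4 - 33*j^3 + 5*j^2 + 88*j - 60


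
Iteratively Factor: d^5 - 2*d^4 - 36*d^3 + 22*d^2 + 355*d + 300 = (d - 5)*(d^4 + 3*d^3 - 21*d^2 - 83*d - 60) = (d - 5)*(d + 1)*(d^3 + 2*d^2 - 23*d - 60) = (d - 5)^2*(d + 1)*(d^2 + 7*d + 12) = (d - 5)^2*(d + 1)*(d + 3)*(d + 4)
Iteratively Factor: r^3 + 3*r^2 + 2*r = (r)*(r^2 + 3*r + 2) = r*(r + 2)*(r + 1)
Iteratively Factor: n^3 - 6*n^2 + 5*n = (n - 1)*(n^2 - 5*n) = (n - 5)*(n - 1)*(n)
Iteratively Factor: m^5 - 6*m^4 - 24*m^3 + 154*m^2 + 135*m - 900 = (m - 5)*(m^4 - m^3 - 29*m^2 + 9*m + 180) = (m - 5)^2*(m^3 + 4*m^2 - 9*m - 36) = (m - 5)^2*(m + 3)*(m^2 + m - 12) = (m - 5)^2*(m - 3)*(m + 3)*(m + 4)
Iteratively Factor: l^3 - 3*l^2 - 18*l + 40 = (l + 4)*(l^2 - 7*l + 10) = (l - 5)*(l + 4)*(l - 2)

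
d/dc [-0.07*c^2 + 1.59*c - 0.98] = 1.59 - 0.14*c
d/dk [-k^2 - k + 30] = -2*k - 1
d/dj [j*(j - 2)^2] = (j - 2)*(3*j - 2)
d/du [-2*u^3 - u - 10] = -6*u^2 - 1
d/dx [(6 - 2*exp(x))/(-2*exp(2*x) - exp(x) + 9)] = 2*(-(exp(x) - 3)*(4*exp(x) + 1) + 2*exp(2*x) + exp(x) - 9)*exp(x)/(2*exp(2*x) + exp(x) - 9)^2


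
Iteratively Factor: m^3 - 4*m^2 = (m)*(m^2 - 4*m) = m*(m - 4)*(m)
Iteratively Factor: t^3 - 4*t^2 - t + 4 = (t + 1)*(t^2 - 5*t + 4) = (t - 1)*(t + 1)*(t - 4)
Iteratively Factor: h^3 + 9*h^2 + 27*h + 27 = (h + 3)*(h^2 + 6*h + 9) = (h + 3)^2*(h + 3)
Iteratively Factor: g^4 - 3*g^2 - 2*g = (g + 1)*(g^3 - g^2 - 2*g) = (g - 2)*(g + 1)*(g^2 + g) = g*(g - 2)*(g + 1)*(g + 1)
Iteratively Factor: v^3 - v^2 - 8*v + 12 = (v + 3)*(v^2 - 4*v + 4) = (v - 2)*(v + 3)*(v - 2)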